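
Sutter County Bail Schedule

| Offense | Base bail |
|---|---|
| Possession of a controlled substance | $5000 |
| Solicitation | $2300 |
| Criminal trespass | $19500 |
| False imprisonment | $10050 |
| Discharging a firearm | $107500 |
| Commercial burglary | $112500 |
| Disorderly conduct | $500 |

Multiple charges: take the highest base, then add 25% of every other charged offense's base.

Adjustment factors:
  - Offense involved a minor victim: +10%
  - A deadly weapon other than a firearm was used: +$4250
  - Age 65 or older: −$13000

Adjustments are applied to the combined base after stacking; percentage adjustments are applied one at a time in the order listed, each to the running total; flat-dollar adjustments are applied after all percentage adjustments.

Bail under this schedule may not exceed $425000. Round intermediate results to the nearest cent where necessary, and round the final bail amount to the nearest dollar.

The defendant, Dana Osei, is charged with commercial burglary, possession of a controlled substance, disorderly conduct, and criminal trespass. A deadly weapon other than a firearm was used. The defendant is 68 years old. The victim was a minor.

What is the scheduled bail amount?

$121875

Base amounts from the schedule: commercial burglary $112500; possession of a controlled substance $5000; disorderly conduct $500; criminal trespass $19500.
Stacking rule: highest base plus 25% of each additional charge. Highest is commercial burglary at $112500. Additional: $5000 × 25% = $1250; $500 × 25% = $125; $19500 × 25% = $4875. Combined base = $112500 + $6250 = $118750.
Offense involved a minor victim (+10%): $118750 × 1.1 = $130625.
A deadly weapon other than a firearm was used (+$4250 flat): $130625 + $4250 = $134875.
Age 65 or older (−$13000 flat): $134875 − $13000 = $121875.
$121875 is within the $425000 maximum.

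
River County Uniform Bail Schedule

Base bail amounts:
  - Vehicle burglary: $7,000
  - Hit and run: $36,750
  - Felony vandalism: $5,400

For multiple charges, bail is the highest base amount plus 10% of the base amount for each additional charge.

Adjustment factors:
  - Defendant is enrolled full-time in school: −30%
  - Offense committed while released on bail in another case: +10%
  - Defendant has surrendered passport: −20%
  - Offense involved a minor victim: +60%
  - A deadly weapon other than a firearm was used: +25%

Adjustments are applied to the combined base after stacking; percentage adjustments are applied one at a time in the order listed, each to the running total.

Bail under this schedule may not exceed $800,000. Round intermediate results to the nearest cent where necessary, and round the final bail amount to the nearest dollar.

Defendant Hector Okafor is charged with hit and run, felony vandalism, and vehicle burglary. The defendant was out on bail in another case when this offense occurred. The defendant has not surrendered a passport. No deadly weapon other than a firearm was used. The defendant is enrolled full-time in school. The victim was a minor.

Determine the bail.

$46,804

Base amounts from the schedule: hit and run $36,750; felony vandalism $5,400; vehicle burglary $7,000.
Stacking rule: highest base plus 10% of each additional charge. Highest is hit and run at $36,750. Additional: $5,400 × 10% = $540; $7,000 × 10% = $700. Combined base = $36,750 + $1,240 = $37,990.
Defendant is enrolled full-time in school (−30%): $37,990 × 0.7 = $26,593.
Offense committed while released on bail in another case (+10%): $26,593 × 1.1 = $29,252.30.
Offense involved a minor victim (+60%): $29,252.30 × 1.6 = $46,803.68.
$46,803.68 is within the $800,000 maximum.
Rounded to the nearest dollar: $46,804.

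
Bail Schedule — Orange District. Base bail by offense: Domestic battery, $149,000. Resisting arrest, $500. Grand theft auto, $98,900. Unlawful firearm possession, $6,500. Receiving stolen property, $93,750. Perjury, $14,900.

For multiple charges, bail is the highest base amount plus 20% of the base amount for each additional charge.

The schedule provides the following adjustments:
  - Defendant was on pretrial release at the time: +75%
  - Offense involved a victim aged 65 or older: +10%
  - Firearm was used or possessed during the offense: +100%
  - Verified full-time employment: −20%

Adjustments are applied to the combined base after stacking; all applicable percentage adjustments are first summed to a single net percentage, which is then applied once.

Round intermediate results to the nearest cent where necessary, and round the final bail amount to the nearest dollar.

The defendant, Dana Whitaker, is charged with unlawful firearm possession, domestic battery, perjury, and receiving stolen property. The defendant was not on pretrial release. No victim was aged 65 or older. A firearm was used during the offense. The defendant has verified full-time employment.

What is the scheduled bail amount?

Base amounts from the schedule: unlawful firearm possession $6,500; domestic battery $149,000; perjury $14,900; receiving stolen property $93,750.
Stacking rule: highest base plus 20% of each additional charge. Highest is domestic battery at $149,000. Additional: $6,500 × 20% = $1,300; $14,900 × 20% = $2,980; $93,750 × 20% = $18,750. Combined base = $149,000 + $23,030 = $172,030.
Net percentage adjustment: +100% −20% = +80%. $172,030 × 1.8 = $309,654.

$309,654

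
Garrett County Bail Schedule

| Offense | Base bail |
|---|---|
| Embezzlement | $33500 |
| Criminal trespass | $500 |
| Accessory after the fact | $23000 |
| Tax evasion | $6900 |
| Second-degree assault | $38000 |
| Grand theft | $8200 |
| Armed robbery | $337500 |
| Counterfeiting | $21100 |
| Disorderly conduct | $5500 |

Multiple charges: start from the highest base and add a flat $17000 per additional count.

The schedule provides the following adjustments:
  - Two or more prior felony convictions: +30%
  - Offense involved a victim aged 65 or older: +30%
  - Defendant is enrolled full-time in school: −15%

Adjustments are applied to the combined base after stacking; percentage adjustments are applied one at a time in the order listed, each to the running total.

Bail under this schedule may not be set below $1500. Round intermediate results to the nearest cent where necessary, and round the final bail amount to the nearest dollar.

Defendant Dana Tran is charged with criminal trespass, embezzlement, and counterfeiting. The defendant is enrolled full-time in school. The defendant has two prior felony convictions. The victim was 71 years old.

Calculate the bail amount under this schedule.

$96964

Base amounts from the schedule: criminal trespass $500; embezzlement $33500; counterfeiting $21100.
Stacking rule: highest base plus $17000 per additional charge. Highest is embezzlement at $33500; 2 additional charges → +$34000. Combined base = $67500.
Two or more prior felony convictions (+30%): $67500 × 1.3 = $87750.
Offense involved a victim aged 65 or older (+30%): $87750 × 1.3 = $114075.
Defendant is enrolled full-time in school (−15%): $114075 × 0.85 = $96963.75.
$96963.75 is at or above the $1500 minimum.
Rounded to the nearest dollar: $96964.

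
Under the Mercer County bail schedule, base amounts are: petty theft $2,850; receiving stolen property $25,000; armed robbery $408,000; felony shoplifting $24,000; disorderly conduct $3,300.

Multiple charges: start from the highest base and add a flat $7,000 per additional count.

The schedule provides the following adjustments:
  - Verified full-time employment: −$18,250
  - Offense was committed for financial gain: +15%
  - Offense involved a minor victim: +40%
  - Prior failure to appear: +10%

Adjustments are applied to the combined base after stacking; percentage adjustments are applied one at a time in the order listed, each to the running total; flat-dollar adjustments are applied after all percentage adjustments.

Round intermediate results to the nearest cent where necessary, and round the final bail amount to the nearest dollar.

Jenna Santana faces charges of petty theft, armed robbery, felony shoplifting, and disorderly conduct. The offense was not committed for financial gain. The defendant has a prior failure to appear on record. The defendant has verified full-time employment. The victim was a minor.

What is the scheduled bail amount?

$642,410

Base amounts from the schedule: petty theft $2,850; armed robbery $408,000; felony shoplifting $24,000; disorderly conduct $3,300.
Stacking rule: highest base plus $7,000 per additional charge. Highest is armed robbery at $408,000; 3 additional charges → +$21,000. Combined base = $429,000.
Offense involved a minor victim (+40%): $429,000 × 1.4 = $600,600.
Prior failure to appear (+10%): $600,600 × 1.1 = $660,660.
Verified full-time employment (−$18,250 flat): $660,660 − $18,250 = $642,410.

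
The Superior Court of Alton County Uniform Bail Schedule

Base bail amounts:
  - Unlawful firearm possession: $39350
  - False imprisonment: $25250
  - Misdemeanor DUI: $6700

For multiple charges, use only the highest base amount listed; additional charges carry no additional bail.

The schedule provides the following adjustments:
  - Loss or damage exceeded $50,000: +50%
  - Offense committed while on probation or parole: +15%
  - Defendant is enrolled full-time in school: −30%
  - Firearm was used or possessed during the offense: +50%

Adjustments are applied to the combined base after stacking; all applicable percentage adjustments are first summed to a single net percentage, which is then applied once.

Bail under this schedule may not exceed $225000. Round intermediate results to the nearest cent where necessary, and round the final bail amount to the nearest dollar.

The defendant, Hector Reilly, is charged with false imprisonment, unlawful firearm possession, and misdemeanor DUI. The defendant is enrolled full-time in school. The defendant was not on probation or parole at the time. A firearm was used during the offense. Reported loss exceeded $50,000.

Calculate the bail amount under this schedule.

$66895

Base amounts from the schedule: false imprisonment $25250; unlawful firearm possession $39350; misdemeanor DUI $6700.
Stacking rule: use the highest base only. Highest is unlawful firearm possession at $39350. Combined base = $39350.
Net percentage adjustment: +50% −30% +50% = +70%. $39350 × 1.7 = $66895.
$66895 is within the $225000 maximum.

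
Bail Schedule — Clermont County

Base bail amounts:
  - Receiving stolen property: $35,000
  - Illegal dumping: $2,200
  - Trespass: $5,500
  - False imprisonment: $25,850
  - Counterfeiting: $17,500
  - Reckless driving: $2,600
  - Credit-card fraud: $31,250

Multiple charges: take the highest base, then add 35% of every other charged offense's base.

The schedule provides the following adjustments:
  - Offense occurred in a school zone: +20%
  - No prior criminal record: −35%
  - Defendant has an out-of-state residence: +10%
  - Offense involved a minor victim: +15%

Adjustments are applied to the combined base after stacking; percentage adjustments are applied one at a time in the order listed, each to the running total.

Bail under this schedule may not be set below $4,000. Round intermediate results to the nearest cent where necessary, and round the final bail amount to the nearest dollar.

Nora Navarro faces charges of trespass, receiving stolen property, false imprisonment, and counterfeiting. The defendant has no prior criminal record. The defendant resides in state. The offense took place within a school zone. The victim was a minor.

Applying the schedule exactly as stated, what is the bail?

$46,731

Base amounts from the schedule: trespass $5,500; receiving stolen property $35,000; false imprisonment $25,850; counterfeiting $17,500.
Stacking rule: highest base plus 35% of each additional charge. Highest is receiving stolen property at $35,000. Additional: $5,500 × 35% = $1,925; $25,850 × 35% = $9,047.50; $17,500 × 35% = $6,125. Combined base = $35,000 + $17,097.50 = $52,097.50.
Offense occurred in a school zone (+20%): $52,097.50 × 1.2 = $62,517.
No prior criminal record (−35%): $62,517 × 0.65 = $40,636.05.
Offense involved a minor victim (+15%): $40,636.05 × 1.15 = $46,731.46.
$46,731.46 is at or above the $4,000 minimum.
Rounded to the nearest dollar: $46,731.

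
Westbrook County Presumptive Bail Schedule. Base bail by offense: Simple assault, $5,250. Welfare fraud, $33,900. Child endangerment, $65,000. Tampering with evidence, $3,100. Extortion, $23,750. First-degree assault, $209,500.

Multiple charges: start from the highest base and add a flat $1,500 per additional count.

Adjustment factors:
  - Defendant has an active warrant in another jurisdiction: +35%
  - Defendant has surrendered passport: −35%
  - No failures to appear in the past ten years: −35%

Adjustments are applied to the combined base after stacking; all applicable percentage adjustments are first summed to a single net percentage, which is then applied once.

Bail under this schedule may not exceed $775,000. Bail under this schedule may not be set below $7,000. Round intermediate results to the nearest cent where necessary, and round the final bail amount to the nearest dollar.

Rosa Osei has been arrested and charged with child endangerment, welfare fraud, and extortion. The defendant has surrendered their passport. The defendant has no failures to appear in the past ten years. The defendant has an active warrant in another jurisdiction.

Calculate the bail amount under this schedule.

$44,200

Base amounts from the schedule: child endangerment $65,000; welfare fraud $33,900; extortion $23,750.
Stacking rule: highest base plus $1,500 per additional charge. Highest is child endangerment at $65,000; 2 additional charges → +$3,000. Combined base = $68,000.
Net percentage adjustment: +35% −35% −35% = −35%. $68,000 × 0.65 = $44,200.
$44,200 is within the $775,000 maximum.
$44,200 is at or above the $7,000 minimum.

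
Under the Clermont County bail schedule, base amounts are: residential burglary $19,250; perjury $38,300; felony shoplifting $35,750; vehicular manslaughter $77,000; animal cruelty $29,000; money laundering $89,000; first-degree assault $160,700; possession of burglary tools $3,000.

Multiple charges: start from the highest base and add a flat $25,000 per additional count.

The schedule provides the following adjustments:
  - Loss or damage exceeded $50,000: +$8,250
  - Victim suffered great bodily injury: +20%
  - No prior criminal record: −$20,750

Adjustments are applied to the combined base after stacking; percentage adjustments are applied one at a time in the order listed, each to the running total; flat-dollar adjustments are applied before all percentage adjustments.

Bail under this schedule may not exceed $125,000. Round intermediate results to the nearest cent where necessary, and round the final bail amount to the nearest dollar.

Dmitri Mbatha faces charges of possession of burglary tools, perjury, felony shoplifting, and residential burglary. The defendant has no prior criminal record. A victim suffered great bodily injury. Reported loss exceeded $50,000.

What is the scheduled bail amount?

Base amounts from the schedule: possession of burglary tools $3,000; perjury $38,300; felony shoplifting $35,750; residential burglary $19,250.
Stacking rule: highest base plus $25,000 per additional charge. Highest is perjury at $38,300; 3 additional charges → +$75,000. Combined base = $113,300.
Loss or damage exceeded $50,000 (+$8,250 flat): $113,300 + $8,250 = $121,550.
No prior criminal record (−$20,750 flat): $121,550 − $20,750 = $100,800.
Victim suffered great bodily injury (+20%): $100,800 × 1.2 = $120,960.
$120,960 is within the $125,000 maximum.

$120,960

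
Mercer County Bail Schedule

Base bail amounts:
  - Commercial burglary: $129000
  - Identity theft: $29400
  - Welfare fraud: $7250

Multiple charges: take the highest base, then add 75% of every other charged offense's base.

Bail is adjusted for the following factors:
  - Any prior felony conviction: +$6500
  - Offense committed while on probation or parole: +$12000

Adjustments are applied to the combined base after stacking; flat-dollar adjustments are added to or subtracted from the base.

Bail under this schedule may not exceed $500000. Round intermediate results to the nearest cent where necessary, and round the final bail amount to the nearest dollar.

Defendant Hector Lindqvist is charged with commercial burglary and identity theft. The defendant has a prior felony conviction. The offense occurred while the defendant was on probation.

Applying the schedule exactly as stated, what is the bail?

Base amounts from the schedule: commercial burglary $129000; identity theft $29400.
Stacking rule: highest base plus 75% of each additional charge. Highest is commercial burglary at $129000. Additional: $29400 × 75% = $22050. Combined base = $129000 + $22050 = $151050.
Any prior felony conviction (+$6500 flat): $151050 + $6500 = $157550.
Offense committed while on probation or parole (+$12000 flat): $157550 + $12000 = $169550.
$169550 is within the $500000 maximum.

$169550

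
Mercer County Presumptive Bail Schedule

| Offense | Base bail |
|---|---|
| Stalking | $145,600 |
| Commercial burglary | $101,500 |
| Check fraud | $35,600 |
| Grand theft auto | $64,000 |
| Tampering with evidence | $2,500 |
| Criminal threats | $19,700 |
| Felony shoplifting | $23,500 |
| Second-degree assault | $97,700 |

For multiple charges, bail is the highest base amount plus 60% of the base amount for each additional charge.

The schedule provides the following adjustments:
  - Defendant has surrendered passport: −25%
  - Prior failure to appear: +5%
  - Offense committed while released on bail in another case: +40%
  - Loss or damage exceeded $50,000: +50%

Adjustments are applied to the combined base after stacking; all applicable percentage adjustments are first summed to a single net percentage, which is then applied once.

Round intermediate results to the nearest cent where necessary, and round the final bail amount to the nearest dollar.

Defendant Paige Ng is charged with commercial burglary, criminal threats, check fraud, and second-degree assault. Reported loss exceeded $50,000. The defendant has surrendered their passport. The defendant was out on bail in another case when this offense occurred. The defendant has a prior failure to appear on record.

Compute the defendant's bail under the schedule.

$328,610

Base amounts from the schedule: commercial burglary $101,500; criminal threats $19,700; check fraud $35,600; second-degree assault $97,700.
Stacking rule: highest base plus 60% of each additional charge. Highest is commercial burglary at $101,500. Additional: $19,700 × 60% = $11,820; $35,600 × 60% = $21,360; $97,700 × 60% = $58,620. Combined base = $101,500 + $91,800 = $193,300.
Net percentage adjustment: −25% +5% +40% +50% = +70%. $193,300 × 1.7 = $328,610.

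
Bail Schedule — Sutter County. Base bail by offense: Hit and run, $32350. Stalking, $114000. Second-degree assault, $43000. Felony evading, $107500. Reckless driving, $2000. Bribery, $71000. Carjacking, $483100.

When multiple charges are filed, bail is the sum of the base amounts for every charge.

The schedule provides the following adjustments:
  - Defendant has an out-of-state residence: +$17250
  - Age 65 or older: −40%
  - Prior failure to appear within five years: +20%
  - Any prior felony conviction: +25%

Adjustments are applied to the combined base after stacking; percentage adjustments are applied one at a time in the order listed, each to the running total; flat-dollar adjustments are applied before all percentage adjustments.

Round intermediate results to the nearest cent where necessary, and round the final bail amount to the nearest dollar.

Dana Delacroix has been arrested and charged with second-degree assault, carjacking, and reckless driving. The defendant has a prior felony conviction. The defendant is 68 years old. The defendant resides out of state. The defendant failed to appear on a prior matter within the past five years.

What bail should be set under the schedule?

$490815

Base amounts from the schedule: second-degree assault $43000; carjacking $483100; reckless driving $2000.
Stacking rule: sum of all bases. $43000 + $483100 + $2000 = $528100.
Defendant has an out-of-state residence (+$17250 flat): $528100 + $17250 = $545350.
Age 65 or older (−40%): $545350 × 0.6 = $327210.
Prior failure to appear within five years (+20%): $327210 × 1.2 = $392652.
Any prior felony conviction (+25%): $392652 × 1.25 = $490815.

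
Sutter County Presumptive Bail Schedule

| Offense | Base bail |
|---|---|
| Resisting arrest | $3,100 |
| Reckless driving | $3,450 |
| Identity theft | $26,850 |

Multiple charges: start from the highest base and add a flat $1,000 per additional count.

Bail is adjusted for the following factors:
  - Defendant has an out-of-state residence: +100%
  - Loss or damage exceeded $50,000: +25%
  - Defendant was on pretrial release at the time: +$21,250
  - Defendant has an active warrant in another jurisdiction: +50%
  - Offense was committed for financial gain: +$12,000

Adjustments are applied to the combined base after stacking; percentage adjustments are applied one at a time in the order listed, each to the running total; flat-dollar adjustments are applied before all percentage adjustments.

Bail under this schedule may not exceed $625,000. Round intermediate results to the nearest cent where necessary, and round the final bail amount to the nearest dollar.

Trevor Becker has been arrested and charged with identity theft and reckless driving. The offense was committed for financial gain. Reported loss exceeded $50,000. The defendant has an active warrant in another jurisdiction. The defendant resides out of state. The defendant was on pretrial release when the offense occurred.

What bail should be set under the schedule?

Base amounts from the schedule: identity theft $26,850; reckless driving $3,450.
Stacking rule: highest base plus $1,000 per additional charge. Highest is identity theft at $26,850; 1 additional charge → +$1,000. Combined base = $27,850.
Defendant was on pretrial release at the time (+$21,250 flat): $27,850 + $21,250 = $49,100.
Offense was committed for financial gain (+$12,000 flat): $49,100 + $12,000 = $61,100.
Defendant has an out-of-state residence (+100%): $61,100 × 2 = $122,200.
Loss or damage exceeded $50,000 (+25%): $122,200 × 1.25 = $152,750.
Defendant has an active warrant in another jurisdiction (+50%): $152,750 × 1.5 = $229,125.
$229,125 is within the $625,000 maximum.

$229,125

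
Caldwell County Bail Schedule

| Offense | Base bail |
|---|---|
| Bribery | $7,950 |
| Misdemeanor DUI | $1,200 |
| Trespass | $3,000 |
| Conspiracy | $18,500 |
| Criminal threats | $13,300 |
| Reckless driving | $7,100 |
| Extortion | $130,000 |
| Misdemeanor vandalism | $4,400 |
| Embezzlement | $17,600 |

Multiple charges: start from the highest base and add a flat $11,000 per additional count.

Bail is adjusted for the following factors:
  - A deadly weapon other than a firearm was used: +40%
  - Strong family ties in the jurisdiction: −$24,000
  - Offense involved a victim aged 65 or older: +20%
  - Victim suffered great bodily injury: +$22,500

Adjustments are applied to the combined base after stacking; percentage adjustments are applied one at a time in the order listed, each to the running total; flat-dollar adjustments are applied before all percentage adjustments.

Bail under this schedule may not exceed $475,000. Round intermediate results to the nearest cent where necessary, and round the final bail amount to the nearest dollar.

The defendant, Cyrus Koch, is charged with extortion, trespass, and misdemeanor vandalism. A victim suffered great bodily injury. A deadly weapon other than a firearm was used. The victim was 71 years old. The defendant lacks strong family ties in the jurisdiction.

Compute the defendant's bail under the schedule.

$293,160

Base amounts from the schedule: extortion $130,000; trespass $3,000; misdemeanor vandalism $4,400.
Stacking rule: highest base plus $11,000 per additional charge. Highest is extortion at $130,000; 2 additional charges → +$22,000. Combined base = $152,000.
Victim suffered great bodily injury (+$22,500 flat): $152,000 + $22,500 = $174,500.
A deadly weapon other than a firearm was used (+40%): $174,500 × 1.4 = $244,300.
Offense involved a victim aged 65 or older (+20%): $244,300 × 1.2 = $293,160.
$293,160 is within the $475,000 maximum.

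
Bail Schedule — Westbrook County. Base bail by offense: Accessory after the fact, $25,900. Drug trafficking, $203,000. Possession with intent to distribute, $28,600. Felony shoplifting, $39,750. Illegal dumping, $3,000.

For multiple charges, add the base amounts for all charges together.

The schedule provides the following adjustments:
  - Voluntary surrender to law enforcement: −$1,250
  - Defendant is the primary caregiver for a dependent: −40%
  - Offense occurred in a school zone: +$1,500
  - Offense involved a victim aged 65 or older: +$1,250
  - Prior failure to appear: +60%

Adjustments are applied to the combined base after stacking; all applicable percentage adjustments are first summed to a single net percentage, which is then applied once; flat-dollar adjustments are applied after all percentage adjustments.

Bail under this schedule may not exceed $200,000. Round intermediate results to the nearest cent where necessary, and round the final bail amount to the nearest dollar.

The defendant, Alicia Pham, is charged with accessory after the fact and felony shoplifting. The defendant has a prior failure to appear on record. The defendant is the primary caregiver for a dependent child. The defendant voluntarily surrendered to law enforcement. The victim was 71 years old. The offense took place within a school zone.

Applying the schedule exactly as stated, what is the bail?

Base amounts from the schedule: accessory after the fact $25,900; felony shoplifting $39,750.
Stacking rule: sum of all bases. $25,900 + $39,750 = $65,650.
Net percentage adjustment: −40% +60% = +20%. $65,650 × 1.2 = $78,780.
Voluntary surrender to law enforcement (−$1,250 flat): $78,780 − $1,250 = $77,530.
Offense occurred in a school zone (+$1,500 flat): $77,530 + $1,500 = $79,030.
Offense involved a victim aged 65 or older (+$1,250 flat): $79,030 + $1,250 = $80,280.
$80,280 is within the $200,000 maximum.

$80,280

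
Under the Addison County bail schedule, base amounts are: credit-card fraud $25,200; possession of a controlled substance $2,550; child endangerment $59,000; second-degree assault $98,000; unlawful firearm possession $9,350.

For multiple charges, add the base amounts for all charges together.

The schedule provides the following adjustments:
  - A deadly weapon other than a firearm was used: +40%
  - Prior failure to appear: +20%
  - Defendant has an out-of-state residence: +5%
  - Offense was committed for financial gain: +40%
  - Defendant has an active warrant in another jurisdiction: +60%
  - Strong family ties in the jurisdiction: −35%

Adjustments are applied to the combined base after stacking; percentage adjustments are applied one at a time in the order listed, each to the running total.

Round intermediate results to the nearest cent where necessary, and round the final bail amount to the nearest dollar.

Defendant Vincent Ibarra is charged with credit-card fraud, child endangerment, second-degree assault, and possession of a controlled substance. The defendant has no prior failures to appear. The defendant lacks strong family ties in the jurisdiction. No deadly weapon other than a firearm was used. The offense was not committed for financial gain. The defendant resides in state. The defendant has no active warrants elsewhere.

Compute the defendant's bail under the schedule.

Base amounts from the schedule: credit-card fraud $25,200; child endangerment $59,000; second-degree assault $98,000; possession of a controlled substance $2,550.
Stacking rule: sum of all bases. $25,200 + $59,000 + $98,000 + $2,550 = $184,750.
No adjustment factors apply to this defendant.

$184,750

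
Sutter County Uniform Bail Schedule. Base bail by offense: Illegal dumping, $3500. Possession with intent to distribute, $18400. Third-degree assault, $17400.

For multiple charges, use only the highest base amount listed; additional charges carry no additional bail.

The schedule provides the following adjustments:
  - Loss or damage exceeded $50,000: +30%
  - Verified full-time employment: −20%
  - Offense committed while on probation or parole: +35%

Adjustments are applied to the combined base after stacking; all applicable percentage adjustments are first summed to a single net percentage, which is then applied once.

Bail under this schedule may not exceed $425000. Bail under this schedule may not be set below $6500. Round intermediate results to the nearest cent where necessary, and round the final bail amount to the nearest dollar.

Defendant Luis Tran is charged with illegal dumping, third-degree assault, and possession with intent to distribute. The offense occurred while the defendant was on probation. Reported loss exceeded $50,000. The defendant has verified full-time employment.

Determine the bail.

Base amounts from the schedule: illegal dumping $3500; third-degree assault $17400; possession with intent to distribute $18400.
Stacking rule: use the highest base only. Highest is possession with intent to distribute at $18400. Combined base = $18400.
Net percentage adjustment: +30% −20% +35% = +45%. $18400 × 1.45 = $26680.
$26680 is within the $425000 maximum.
$26680 is at or above the $6500 minimum.

$26680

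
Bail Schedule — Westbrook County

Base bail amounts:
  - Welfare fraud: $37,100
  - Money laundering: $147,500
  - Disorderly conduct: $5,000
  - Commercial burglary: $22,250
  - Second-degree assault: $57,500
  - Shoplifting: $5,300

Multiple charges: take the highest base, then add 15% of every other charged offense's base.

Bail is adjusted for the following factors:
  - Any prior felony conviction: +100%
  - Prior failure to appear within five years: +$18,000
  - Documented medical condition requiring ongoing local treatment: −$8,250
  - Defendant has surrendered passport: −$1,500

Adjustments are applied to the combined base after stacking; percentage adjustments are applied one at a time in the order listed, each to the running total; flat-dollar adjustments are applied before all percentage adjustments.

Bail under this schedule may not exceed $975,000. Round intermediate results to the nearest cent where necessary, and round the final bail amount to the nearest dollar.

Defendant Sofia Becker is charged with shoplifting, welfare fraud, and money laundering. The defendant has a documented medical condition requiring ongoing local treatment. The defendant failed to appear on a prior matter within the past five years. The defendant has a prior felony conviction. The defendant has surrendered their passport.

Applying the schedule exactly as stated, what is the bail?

$324,220

Base amounts from the schedule: shoplifting $5,300; welfare fraud $37,100; money laundering $147,500.
Stacking rule: highest base plus 15% of each additional charge. Highest is money laundering at $147,500. Additional: $5,300 × 15% = $795; $37,100 × 15% = $5,565. Combined base = $147,500 + $6,360 = $153,860.
Prior failure to appear within five years (+$18,000 flat): $153,860 + $18,000 = $171,860.
Documented medical condition requiring ongoing local treatment (−$8,250 flat): $171,860 − $8,250 = $163,610.
Defendant has surrendered passport (−$1,500 flat): $163,610 − $1,500 = $162,110.
Any prior felony conviction (+100%): $162,110 × 2 = $324,220.
$324,220 is within the $975,000 maximum.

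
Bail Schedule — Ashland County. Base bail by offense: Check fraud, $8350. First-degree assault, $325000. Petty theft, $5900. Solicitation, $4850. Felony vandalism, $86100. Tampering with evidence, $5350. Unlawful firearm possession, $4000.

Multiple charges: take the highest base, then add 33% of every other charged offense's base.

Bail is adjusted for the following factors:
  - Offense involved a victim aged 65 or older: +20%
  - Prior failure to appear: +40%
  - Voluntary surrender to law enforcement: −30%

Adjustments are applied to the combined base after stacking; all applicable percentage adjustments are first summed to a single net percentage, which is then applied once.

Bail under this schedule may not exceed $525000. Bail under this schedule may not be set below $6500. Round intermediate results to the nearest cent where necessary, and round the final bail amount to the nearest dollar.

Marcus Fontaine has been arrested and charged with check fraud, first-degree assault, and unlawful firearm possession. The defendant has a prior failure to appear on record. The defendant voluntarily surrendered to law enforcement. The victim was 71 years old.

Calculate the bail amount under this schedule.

$427798

Base amounts from the schedule: check fraud $8350; first-degree assault $325000; unlawful firearm possession $4000.
Stacking rule: highest base plus 33% of each additional charge. Highest is first-degree assault at $325000. Additional: $8350 × 33% = $2755.50; $4000 × 33% = $1320. Combined base = $325000 + $4075.50 = $329075.50.
Net percentage adjustment: +20% +40% −30% = +30%. $329075.50 × 1.3 = $427798.15.
$427798.15 is within the $525000 maximum.
$427798.15 is at or above the $6500 minimum.
Rounded to the nearest dollar: $427798.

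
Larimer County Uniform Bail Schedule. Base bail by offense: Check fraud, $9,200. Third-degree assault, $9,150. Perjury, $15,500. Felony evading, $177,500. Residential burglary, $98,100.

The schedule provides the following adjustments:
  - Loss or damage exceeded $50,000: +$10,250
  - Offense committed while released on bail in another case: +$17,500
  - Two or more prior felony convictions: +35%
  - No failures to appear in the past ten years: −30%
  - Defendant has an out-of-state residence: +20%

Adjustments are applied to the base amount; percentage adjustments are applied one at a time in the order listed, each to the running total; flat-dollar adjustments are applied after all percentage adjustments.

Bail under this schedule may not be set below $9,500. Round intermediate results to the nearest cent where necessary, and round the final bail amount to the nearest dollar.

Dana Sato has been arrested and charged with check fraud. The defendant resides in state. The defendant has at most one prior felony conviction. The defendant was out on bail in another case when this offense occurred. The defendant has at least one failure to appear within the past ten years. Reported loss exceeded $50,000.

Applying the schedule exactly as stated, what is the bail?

Base amounts from the schedule: check fraud $9,200.
Single charge. Combined base = $9,200.
Loss or damage exceeded $50,000 (+$10,250 flat): $9,200 + $10,250 = $19,450.
Offense committed while released on bail in another case (+$17,500 flat): $19,450 + $17,500 = $36,950.
$36,950 is at or above the $9,500 minimum.

$36,950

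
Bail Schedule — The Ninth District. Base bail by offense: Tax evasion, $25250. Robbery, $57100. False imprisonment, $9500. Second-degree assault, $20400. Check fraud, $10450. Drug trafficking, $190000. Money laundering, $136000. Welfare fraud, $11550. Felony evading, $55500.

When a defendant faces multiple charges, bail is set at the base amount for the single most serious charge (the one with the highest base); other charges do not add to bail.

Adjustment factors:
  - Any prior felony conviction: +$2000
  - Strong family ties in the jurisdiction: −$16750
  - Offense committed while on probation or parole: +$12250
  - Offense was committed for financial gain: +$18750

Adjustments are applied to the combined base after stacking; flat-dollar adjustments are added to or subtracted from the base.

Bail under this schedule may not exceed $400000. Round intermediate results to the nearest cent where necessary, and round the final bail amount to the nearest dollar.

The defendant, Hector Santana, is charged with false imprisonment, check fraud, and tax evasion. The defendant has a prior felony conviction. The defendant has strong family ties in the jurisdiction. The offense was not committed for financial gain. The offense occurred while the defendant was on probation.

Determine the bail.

$22750

Base amounts from the schedule: false imprisonment $9500; check fraud $10450; tax evasion $25250.
Stacking rule: use the highest base only. Highest is tax evasion at $25250. Combined base = $25250.
Any prior felony conviction (+$2000 flat): $25250 + $2000 = $27250.
Strong family ties in the jurisdiction (−$16750 flat): $27250 − $16750 = $10500.
Offense committed while on probation or parole (+$12250 flat): $10500 + $12250 = $22750.
$22750 is within the $400000 maximum.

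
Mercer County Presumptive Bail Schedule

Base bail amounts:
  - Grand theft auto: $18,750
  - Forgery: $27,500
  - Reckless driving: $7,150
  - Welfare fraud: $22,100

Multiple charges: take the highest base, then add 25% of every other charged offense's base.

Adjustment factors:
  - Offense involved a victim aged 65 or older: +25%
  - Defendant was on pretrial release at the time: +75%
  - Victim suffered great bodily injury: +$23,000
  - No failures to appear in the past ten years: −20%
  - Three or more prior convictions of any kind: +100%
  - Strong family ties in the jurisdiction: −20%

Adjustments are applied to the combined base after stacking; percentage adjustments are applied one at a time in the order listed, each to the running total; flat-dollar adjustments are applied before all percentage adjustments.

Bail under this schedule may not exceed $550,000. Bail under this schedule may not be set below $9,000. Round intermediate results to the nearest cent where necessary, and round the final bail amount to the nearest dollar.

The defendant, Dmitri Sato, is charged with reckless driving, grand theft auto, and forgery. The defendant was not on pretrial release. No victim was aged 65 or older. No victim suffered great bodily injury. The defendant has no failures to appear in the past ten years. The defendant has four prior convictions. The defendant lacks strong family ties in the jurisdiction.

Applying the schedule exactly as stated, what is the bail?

Base amounts from the schedule: reckless driving $7,150; grand theft auto $18,750; forgery $27,500.
Stacking rule: highest base plus 25% of each additional charge. Highest is forgery at $27,500. Additional: $7,150 × 25% = $1,787.50; $18,750 × 25% = $4,687.50. Combined base = $27,500 + $6,475 = $33,975.
No failures to appear in the past ten years (−20%): $33,975 × 0.8 = $27,180.
Three or more prior convictions of any kind (+100%): $27,180 × 2 = $54,360.
$54,360 is within the $550,000 maximum.
$54,360 is at or above the $9,000 minimum.

$54,360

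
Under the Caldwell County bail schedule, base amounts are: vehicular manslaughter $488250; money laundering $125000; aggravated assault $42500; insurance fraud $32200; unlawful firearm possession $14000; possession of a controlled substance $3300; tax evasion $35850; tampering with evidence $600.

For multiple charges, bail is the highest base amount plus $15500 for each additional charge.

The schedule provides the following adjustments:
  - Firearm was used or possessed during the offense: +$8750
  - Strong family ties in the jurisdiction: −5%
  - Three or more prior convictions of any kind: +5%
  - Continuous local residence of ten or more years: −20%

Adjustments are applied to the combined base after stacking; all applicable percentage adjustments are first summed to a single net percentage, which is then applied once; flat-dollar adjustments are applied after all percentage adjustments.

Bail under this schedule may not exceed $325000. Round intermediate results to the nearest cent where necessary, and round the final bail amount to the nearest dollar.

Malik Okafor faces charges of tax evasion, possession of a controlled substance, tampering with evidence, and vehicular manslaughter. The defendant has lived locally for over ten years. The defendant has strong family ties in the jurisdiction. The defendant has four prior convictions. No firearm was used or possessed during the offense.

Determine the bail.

$325000

Base amounts from the schedule: tax evasion $35850; possession of a controlled substance $3300; tampering with evidence $600; vehicular manslaughter $488250.
Stacking rule: highest base plus $15500 per additional charge. Highest is vehicular manslaughter at $488250; 3 additional charges → +$46500. Combined base = $534750.
Net percentage adjustment: −5% +5% −20% = −20%. $534750 × 0.8 = $427800.
Result $427800 exceeds the maximum of $325000; bail is capped at $325000.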